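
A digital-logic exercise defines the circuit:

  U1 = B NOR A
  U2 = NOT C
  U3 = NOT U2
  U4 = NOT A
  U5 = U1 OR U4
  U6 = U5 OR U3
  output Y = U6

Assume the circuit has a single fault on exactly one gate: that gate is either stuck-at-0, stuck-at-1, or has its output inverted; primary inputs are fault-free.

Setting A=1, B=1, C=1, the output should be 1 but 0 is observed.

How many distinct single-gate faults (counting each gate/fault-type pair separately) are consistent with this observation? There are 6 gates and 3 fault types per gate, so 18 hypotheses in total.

Fault-free: U1=0, U2=0, U3=1, U4=0, U5=0, U6=1 → 1. Observed 0.
  U1: none of the 3 fault types match ✗
  U2: stuck-at-1, inverted output ✓; others ✗
  U3: stuck-at-0, inverted output ✓; others ✗
  U4: none of the 3 fault types match ✗
  U5: none of the 3 fault types match ✗
  U6: stuck-at-0, inverted output ✓; others ✗
Consistent faults: {U2 stuck-at-1, U2 inverted output, U3 stuck-at-0, U3 inverted output, U6 stuck-at-0, U6 inverted output} — 6 in all.

6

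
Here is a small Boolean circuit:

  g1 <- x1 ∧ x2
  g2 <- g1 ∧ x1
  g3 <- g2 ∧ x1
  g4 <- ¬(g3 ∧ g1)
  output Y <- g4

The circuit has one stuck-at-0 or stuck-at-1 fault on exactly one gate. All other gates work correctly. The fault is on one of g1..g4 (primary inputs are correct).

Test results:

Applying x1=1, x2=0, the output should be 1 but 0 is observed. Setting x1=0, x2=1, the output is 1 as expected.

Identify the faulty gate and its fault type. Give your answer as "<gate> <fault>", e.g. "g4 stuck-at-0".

Fault-free values for test 1 (x1=1, x2=0): g1=0, g2=0, g3=0, g4=1, giving Y=1. Observed 0.
Test 1: faults giving observed 0 are {g1 stuck-at-1, g4 stuck-at-0}.
Test 2 (x1=0, x2=1): fault-free g1=0, g2=0, g3=0, g4=1 → 1; observed 1. Eliminates g4 stuck-at-0.
Only g1 stuck-at-1 is consistent with every test.

g1 stuck-at-1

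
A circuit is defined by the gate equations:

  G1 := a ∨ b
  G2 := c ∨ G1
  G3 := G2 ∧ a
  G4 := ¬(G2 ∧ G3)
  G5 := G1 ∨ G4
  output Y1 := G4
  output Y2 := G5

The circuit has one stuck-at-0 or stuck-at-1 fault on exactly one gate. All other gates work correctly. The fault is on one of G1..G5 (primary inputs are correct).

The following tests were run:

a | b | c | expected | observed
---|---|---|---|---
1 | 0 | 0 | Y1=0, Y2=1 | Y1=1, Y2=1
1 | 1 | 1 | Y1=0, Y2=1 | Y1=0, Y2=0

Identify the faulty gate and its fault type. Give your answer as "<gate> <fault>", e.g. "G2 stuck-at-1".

Fault-free values for test 1 (a=1, b=0, c=0): G1=1, G2=1, G3=1, G4=0, G5=1, giving Y1=0, Y2=1. Observed Y1=1, Y2=1.
Test 1: faults giving observed Y1=1, Y2=1 are {G1 stuck-at-0, G2 stuck-at-0, G3 stuck-at-0, G4 stuck-at-1}.
Test 2 (a=1, b=1, c=1): fault-free G1=1, G2=1, G3=1, G4=0, G5=1 → Y1=0, Y2=1; observed Y1=0, Y2=0. Eliminates G2 stuck-at-0, G3 stuck-at-0, G4 stuck-at-1.
Only G1 stuck-at-0 is consistent with every test.

G1 stuck-at-0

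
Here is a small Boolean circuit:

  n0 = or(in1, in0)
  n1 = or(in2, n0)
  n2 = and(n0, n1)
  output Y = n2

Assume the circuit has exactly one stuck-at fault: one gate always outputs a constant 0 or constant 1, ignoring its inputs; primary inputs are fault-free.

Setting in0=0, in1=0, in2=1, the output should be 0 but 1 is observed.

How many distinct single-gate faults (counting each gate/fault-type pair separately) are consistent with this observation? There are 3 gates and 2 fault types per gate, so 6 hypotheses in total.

Fault-free: n0=0, n1=1, n2=0 → 0. Observed 1.
  n0 stuck-at-0: output 0 ✗
  n0 stuck-at-1: output 1 ✓
  n1 stuck-at-0: output 0 ✗
  n1 stuck-at-1: output 0 ✗
  n2 stuck-at-0: output 0 ✗
  n2 stuck-at-1: output 1 ✓
Consistent faults: {n0 stuck-at-1, n2 stuck-at-1} — 2 in all.

2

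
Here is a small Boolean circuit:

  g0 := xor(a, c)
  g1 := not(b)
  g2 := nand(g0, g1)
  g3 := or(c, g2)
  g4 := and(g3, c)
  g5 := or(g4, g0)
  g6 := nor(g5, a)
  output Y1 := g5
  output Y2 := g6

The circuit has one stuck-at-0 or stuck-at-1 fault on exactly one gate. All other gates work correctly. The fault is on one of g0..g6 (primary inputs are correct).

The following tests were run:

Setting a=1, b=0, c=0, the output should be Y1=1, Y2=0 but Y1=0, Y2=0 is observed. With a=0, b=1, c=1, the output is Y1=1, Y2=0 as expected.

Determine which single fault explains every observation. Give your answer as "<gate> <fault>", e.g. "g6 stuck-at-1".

Fault-free values for test 1 (a=1, b=0, c=0): g0=1, g1=1, g2=0, g3=0, g4=0, g5=1, g6=0, giving Y1=1, Y2=0. Observed Y1=0, Y2=0.
Test 1: faults giving observed Y1=0, Y2=0 are {g0 stuck-at-0, g5 stuck-at-0}.
Test 2 (a=0, b=1, c=1): fault-free g0=1, g1=0, g2=1, g3=1, g4=1, g5=1, g6=0 → Y1=1, Y2=0; observed Y1=1, Y2=0. Eliminates g5 stuck-at-0.
Only g0 stuck-at-0 is consistent with every test.

g0 stuck-at-0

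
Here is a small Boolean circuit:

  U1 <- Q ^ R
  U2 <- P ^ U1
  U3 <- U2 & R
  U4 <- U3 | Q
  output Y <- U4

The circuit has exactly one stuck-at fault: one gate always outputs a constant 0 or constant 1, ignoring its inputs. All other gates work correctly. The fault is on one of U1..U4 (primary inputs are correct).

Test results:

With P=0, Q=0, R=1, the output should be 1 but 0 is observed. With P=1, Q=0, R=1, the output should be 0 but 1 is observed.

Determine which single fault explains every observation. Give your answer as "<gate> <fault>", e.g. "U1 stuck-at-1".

Fault-free values for test 1 (P=0, Q=0, R=1): U1=1, U2=1, U3=1, U4=1, giving Y=1. Observed 0.
Test 1: faults giving observed 0 are {U1 stuck-at-0, U2 stuck-at-0, U3 stuck-at-0, U4 stuck-at-0}.
Test 2 (P=1, Q=0, R=1): fault-free U1=1, U2=0, U3=0, U4=0 → 0; observed 1. Eliminates U2 stuck-at-0, U3 stuck-at-0, U4 stuck-at-0.
Only U1 stuck-at-0 is consistent with every test.

U1 stuck-at-0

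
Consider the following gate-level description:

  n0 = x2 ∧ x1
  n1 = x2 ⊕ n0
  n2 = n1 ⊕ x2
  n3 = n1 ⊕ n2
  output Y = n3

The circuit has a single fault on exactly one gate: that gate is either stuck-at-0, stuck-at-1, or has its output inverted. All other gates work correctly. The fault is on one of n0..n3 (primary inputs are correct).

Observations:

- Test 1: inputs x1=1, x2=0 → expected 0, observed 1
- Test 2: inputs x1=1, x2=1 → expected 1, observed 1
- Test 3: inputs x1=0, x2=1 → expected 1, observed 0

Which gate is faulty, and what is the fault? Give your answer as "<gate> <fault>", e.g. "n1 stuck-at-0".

n2 stuck-at-1

Fault-free values for test 1 (x1=1, x2=0): n0=0, n1=0, n2=0, n3=0, giving Y=0. Observed 1.
Test 1: faults giving observed 1 are {n2 stuck-at-1, n2 inverted output, n3 stuck-at-1, n3 inverted output}.
Test 2 (x1=1, x2=1): fault-free n0=1, n1=0, n2=1, n3=1 → 1; observed 1. Eliminates n2 inverted output, n3 inverted output.
Test 3 (x1=0, x2=1): fault-free n0=0, n1=1, n2=0, n3=1 → 1; observed 0. Eliminates n3 stuck-at-1.
Only n2 stuck-at-1 is consistent with every test.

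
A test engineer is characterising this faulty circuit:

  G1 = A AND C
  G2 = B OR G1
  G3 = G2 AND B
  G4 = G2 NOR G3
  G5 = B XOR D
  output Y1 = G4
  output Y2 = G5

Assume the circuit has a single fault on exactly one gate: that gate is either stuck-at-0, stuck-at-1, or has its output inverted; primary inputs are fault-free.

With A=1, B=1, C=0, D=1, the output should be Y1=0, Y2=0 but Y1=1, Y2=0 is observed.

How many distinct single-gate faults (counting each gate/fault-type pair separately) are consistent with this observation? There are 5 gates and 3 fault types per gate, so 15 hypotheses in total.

Fault-free: G1=0, G2=1, G3=1, G4=0, G5=0 → Y1=0, Y2=0. Observed Y1=1, Y2=0.
  G1: none of the 3 fault types match ✗
  G2: stuck-at-0, inverted output ✓; others ✗
  G3: none of the 3 fault types match ✗
  G4: stuck-at-1, inverted output ✓; others ✗
  G5: none of the 3 fault types match ✗
Consistent faults: {G2 stuck-at-0, G2 inverted output, G4 stuck-at-1, G4 inverted output} — 4 in all.

4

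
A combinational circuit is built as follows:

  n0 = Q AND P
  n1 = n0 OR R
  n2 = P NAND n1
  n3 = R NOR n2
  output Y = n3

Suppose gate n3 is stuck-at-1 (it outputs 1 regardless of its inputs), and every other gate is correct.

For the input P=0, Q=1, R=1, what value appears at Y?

1

Propagate with n3 forced: n0=0, n1=1, n2=1, n3=1 [stuck-at-1].
So Y = 1. (Without the fault it would be 0.)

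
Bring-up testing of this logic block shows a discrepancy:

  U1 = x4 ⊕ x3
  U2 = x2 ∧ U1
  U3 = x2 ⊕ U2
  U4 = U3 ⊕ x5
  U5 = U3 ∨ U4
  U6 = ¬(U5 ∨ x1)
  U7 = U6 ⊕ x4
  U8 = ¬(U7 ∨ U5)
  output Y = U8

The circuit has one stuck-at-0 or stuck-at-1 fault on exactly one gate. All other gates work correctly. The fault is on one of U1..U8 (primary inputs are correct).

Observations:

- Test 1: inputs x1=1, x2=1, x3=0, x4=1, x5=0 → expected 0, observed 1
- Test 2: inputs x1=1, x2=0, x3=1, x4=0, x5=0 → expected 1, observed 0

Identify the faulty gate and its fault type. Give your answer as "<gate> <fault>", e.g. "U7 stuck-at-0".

U6 stuck-at-1

Fault-free values for test 1 (x1=1, x2=1, x3=0, x4=1, x5=0): U1=1, U2=1, U3=0, U4=0, U5=0, U6=0, U7=1, U8=0, giving Y=0. Observed 1.
Test 1: faults giving observed 1 are {U6 stuck-at-1, U7 stuck-at-0, U8 stuck-at-1}.
Test 2 (x1=1, x2=0, x3=1, x4=0, x5=0): fault-free U1=1, U2=0, U3=0, U4=0, U5=0, U6=0, U7=0, U8=1 → 1; observed 0. Eliminates U7 stuck-at-0, U8 stuck-at-1.
Only U6 stuck-at-1 is consistent with every test.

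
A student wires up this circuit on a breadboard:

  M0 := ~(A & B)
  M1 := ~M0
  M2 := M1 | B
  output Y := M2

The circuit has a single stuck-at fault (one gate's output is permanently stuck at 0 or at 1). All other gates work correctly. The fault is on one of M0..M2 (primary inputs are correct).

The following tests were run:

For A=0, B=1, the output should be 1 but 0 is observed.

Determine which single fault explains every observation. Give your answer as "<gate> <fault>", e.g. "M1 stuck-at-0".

M2 stuck-at-0

Fault-free values for test 1 (A=0, B=1): M0=1, M1=0, M2=1, giving Y=1. Observed 0.
Test 1: faults giving observed 0 are {M2 stuck-at-0}.
Only M2 stuck-at-0 is consistent with every test.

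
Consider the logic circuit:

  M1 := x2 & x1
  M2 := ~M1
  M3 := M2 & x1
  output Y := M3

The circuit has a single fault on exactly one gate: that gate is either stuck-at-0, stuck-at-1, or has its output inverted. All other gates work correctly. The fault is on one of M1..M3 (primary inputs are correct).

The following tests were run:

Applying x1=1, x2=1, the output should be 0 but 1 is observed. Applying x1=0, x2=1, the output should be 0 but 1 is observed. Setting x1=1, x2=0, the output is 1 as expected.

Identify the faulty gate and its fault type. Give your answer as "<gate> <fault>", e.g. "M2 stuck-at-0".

Fault-free values for test 1 (x1=1, x2=1): M1=1, M2=0, M3=0, giving Y=0. Observed 1.
Test 1: faults giving observed 1 are {M1 stuck-at-0, M1 inverted output, M2 stuck-at-1, M2 inverted output, M3 stuck-at-1, M3 inverted output}.
Test 2 (x1=0, x2=1): fault-free M1=0, M2=1, M3=0 → 0; observed 1. Eliminates M1 stuck-at-0, M1 inverted output, M2 stuck-at-1, M2 inverted output.
Test 3 (x1=1, x2=0): fault-free M1=0, M2=1, M3=1 → 1; observed 1. Eliminates M3 inverted output.
Only M3 stuck-at-1 is consistent with every test.

M3 stuck-at-1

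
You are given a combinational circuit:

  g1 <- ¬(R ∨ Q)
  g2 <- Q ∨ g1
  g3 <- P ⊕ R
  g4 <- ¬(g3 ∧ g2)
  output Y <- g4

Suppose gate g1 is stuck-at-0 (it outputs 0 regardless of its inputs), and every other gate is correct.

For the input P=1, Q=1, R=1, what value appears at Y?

Propagate with g1 forced: g1=0 [stuck-at-0], g2=1, g3=0, g4=1.
So Y = 1. (Same as the fault-free value — the fault is masked on this input.)

1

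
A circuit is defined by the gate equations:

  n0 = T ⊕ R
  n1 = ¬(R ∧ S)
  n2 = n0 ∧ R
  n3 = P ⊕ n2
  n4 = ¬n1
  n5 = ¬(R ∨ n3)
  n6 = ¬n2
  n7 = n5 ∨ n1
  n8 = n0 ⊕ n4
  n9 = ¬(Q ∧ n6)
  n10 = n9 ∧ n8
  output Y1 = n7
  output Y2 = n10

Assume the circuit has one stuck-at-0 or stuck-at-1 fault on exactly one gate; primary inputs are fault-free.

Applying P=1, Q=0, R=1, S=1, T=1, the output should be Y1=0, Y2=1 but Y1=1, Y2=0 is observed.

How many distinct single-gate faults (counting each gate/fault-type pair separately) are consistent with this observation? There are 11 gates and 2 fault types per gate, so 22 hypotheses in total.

Fault-free: n0=0, n1=0, n2=0, n3=1, n4=1, n5=0, n6=1, n7=0, n8=1, n9=1, n10=1 → Y1=0, Y2=1. Observed Y1=1, Y2=0.
  n0: none of the 2 fault types match ✗
  n1: stuck-at-1 ✓; others ✗
  n2: none of the 2 fault types match ✗
  n3: none of the 2 fault types match ✗
  n4: none of the 2 fault types match ✗
  n5: none of the 2 fault types match ✗
  n6: none of the 2 fault types match ✗
  n7: none of the 2 fault types match ✗
  n8: none of the 2 fault types match ✗
  n9: none of the 2 fault types match ✗
  n10: none of the 2 fault types match ✗
Consistent faults: {n1 stuck-at-1} — 1 in all.

1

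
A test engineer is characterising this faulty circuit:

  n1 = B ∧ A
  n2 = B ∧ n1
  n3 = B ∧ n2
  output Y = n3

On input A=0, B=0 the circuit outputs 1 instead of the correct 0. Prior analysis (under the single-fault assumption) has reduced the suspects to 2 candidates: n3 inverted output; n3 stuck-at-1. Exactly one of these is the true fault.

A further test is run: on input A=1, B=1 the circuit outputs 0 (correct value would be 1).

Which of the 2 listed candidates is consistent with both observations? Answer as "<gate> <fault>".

Evaluate each candidate on input A=1, B=1:
  n3 inverted output: n1=1, n2=1, n3=0 [inverted output] → 0 — matches
  n3 stuck-at-1: n1=1, n2=1, n3=1 [stuck-at-1] → 1 — eliminated
Only n3 inverted output reproduces the observed 0.

n3 inverted output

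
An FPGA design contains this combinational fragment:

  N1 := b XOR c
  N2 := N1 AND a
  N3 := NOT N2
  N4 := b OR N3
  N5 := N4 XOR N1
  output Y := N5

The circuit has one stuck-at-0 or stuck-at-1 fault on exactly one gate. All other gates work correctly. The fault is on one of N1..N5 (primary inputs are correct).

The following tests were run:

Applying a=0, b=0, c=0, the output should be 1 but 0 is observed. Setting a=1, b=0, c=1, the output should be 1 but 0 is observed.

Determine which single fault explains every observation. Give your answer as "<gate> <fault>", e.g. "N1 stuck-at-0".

Fault-free values for test 1 (a=0, b=0, c=0): N1=0, N2=0, N3=1, N4=1, N5=1, giving Y=1. Observed 0.
Test 1: faults giving observed 0 are {N1 stuck-at-1, N2 stuck-at-1, N3 stuck-at-0, N4 stuck-at-0, N5 stuck-at-0}.
Test 2 (a=1, b=0, c=1): fault-free N1=1, N2=1, N3=0, N4=0, N5=1 → 1; observed 0. Eliminates N1 stuck-at-1, N2 stuck-at-1, N3 stuck-at-0, N4 stuck-at-0.
Only N5 stuck-at-0 is consistent with every test.

N5 stuck-at-0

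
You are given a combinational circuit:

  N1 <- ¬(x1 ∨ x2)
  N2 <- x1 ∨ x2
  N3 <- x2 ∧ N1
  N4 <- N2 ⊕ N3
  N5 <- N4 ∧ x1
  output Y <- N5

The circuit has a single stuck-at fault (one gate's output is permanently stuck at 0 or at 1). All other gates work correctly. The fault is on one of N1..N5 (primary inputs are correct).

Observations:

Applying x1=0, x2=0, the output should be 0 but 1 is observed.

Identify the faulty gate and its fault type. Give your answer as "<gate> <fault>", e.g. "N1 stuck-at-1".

N5 stuck-at-1

Fault-free values for test 1 (x1=0, x2=0): N1=1, N2=0, N3=0, N4=0, N5=0, giving Y=0. Observed 1.
Test 1: faults giving observed 1 are {N5 stuck-at-1}.
Only N5 stuck-at-1 is consistent with every test.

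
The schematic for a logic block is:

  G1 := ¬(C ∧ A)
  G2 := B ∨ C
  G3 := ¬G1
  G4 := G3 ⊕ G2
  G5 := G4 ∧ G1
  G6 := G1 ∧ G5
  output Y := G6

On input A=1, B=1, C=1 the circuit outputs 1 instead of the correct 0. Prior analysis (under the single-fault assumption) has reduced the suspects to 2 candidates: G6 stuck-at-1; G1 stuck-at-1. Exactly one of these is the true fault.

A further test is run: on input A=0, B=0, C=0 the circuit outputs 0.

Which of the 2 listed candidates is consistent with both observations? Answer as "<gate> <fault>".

G1 stuck-at-1

Evaluate each candidate on input A=0, B=0, C=0:
  G6 stuck-at-1: G1=1, G2=0, G3=0, G4=0, G5=0, G6=1 [stuck-at-1] → 1 — eliminated
  G1 stuck-at-1: G1=1 [stuck-at-1], G2=0, G3=0, G4=0, G5=0, G6=0 → 0 — matches
Only G1 stuck-at-1 reproduces the observed 0.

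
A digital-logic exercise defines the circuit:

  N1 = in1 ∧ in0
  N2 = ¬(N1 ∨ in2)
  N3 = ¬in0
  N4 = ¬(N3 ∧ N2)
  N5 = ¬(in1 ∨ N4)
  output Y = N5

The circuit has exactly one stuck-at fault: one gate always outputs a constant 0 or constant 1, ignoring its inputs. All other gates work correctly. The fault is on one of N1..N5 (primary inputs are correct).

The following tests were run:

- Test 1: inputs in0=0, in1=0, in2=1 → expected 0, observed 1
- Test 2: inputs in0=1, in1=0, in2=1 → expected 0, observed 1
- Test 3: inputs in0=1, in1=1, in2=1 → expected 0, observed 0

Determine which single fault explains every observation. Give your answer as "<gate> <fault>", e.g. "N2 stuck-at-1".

Fault-free values for test 1 (in0=0, in1=0, in2=1): N1=0, N2=0, N3=1, N4=1, N5=0, giving Y=0. Observed 1.
Test 1: faults giving observed 1 are {N2 stuck-at-1, N4 stuck-at-0, N5 stuck-at-1}.
Test 2 (in0=1, in1=0, in2=1): fault-free N1=0, N2=0, N3=0, N4=1, N5=0 → 0; observed 1. Eliminates N2 stuck-at-1.
Test 3 (in0=1, in1=1, in2=1): fault-free N1=1, N2=0, N3=0, N4=1, N5=0 → 0; observed 0. Eliminates N5 stuck-at-1.
Only N4 stuck-at-0 is consistent with every test.

N4 stuck-at-0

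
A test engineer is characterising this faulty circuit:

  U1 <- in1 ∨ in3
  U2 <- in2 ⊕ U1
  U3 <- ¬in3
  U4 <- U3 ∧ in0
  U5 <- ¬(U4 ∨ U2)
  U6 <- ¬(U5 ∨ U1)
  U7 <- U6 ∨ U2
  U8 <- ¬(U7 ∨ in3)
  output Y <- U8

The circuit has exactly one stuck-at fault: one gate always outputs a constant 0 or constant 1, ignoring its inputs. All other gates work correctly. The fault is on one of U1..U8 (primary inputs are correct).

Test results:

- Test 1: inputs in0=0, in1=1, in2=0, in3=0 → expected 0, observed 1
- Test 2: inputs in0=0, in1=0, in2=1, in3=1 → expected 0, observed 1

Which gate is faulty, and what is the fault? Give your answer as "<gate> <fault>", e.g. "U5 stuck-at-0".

U8 stuck-at-1

Fault-free values for test 1 (in0=0, in1=1, in2=0, in3=0): U1=1, U2=1, U3=1, U4=0, U5=0, U6=0, U7=1, U8=0, giving Y=0. Observed 1.
Test 1: faults giving observed 1 are {U1 stuck-at-0, U2 stuck-at-0, U7 stuck-at-0, U8 stuck-at-1}.
Test 2 (in0=0, in1=0, in2=1, in3=1): fault-free U1=1, U2=0, U3=0, U4=0, U5=1, U6=0, U7=0, U8=0 → 0; observed 1. Eliminates U1 stuck-at-0, U2 stuck-at-0, U7 stuck-at-0.
Only U8 stuck-at-1 is consistent with every test.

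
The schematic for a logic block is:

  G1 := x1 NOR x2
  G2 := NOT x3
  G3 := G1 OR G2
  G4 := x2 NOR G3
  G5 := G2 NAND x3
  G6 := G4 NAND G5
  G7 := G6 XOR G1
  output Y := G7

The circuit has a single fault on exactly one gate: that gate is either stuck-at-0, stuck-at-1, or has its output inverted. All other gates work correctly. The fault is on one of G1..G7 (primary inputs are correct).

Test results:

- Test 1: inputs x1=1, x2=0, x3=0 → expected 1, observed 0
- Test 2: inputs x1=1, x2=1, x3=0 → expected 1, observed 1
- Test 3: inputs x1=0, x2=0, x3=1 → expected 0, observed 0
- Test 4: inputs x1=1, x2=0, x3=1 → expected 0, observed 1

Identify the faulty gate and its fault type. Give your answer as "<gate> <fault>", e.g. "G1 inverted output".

Fault-free values for test 1 (x1=1, x2=0, x3=0): G1=0, G2=1, G3=1, G4=0, G5=1, G6=1, G7=1, giving Y=1. Observed 0.
Test 1: faults giving observed 0 are {G1 stuck-at-1, G1 inverted output, G2 stuck-at-0, G2 inverted output, G3 stuck-at-0, G3 inverted output, G4 stuck-at-1, G4 inverted output, G6 stuck-at-0, G6 inverted output, G7 stuck-at-0, G7 inverted output}.
Test 2 (x1=1, x2=1, x3=0): fault-free G1=0, G2=1, G3=1, G4=0, G5=1, G6=1, G7=1 → 1; observed 1. Eliminates G1 stuck-at-1, G1 inverted output, G4 stuck-at-1, G4 inverted output, G6 stuck-at-0, G6 inverted output, G7 stuck-at-0, G7 inverted output.
Test 3 (x1=0, x2=0, x3=1): fault-free G1=1, G2=0, G3=1, G4=0, G5=1, G6=1, G7=0 → 0; observed 0. Eliminates G3 stuck-at-0, G3 inverted output.
Test 4 (x1=1, x2=0, x3=1): fault-free G1=0, G2=0, G3=0, G4=1, G5=1, G6=0, G7=0 → 0; observed 1. Eliminates G2 stuck-at-0.
Only G2 inverted output is consistent with every test.

G2 inverted output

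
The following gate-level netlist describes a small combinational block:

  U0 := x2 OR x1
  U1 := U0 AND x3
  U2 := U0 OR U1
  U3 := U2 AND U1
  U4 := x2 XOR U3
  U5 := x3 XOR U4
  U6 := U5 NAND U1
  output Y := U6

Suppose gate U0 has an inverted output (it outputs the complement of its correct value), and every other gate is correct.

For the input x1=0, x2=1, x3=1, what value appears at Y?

1

Propagate with U0 forced: U0=0 [inverted output], U1=0, U2=0, U3=0, U4=1, U5=0, U6=1.
So Y = 1. (Without the fault it would be 0.)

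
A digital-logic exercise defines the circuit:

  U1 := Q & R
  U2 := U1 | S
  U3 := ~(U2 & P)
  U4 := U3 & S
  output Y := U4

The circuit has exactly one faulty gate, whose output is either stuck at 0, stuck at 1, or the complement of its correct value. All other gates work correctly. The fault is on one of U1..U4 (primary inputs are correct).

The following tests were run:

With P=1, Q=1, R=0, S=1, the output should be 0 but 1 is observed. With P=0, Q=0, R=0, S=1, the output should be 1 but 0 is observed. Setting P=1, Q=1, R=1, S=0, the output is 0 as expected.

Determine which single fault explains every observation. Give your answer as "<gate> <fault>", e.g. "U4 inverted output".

U3 inverted output

Fault-free values for test 1 (P=1, Q=1, R=0, S=1): U1=0, U2=1, U3=0, U4=0, giving Y=0. Observed 1.
Test 1: faults giving observed 1 are {U2 stuck-at-0, U2 inverted output, U3 stuck-at-1, U3 inverted output, U4 stuck-at-1, U4 inverted output}.
Test 2 (P=0, Q=0, R=0, S=1): fault-free U1=0, U2=1, U3=1, U4=1 → 1; observed 0. Eliminates U2 stuck-at-0, U2 inverted output, U3 stuck-at-1, U4 stuck-at-1.
Test 3 (P=1, Q=1, R=1, S=0): fault-free U1=1, U2=1, U3=0, U4=0 → 0; observed 0. Eliminates U4 inverted output.
Only U3 inverted output is consistent with every test.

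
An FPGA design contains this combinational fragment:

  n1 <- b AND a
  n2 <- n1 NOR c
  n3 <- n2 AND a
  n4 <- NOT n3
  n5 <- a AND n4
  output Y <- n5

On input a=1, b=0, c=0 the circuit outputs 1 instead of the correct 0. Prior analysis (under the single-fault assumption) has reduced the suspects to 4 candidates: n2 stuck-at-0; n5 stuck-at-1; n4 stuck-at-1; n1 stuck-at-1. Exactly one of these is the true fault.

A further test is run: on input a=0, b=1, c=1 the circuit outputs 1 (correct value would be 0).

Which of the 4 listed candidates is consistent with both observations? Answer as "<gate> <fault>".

Evaluate each candidate on input a=0, b=1, c=1:
  n2 stuck-at-0: n1=0, n2=0 [stuck-at-0], n3=0, n4=1, n5=0 → 0 — eliminated
  n5 stuck-at-1: n1=0, n2=0, n3=0, n4=1, n5=1 [stuck-at-1] → 1 — matches
  n4 stuck-at-1: n1=0, n2=0, n3=0, n4=1 [stuck-at-1], n5=0 → 0 — eliminated
  n1 stuck-at-1: n1=1 [stuck-at-1], n2=0, n3=0, n4=1, n5=0 → 0 — eliminated
Only n5 stuck-at-1 reproduces the observed 1.

n5 stuck-at-1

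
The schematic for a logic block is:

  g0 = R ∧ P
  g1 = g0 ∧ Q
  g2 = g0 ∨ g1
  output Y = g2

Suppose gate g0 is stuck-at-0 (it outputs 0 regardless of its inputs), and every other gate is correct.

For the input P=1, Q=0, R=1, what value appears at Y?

0

Propagate with g0 forced: g0=0 [stuck-at-0], g1=0, g2=0.
So Y = 0. (Without the fault it would be 1.)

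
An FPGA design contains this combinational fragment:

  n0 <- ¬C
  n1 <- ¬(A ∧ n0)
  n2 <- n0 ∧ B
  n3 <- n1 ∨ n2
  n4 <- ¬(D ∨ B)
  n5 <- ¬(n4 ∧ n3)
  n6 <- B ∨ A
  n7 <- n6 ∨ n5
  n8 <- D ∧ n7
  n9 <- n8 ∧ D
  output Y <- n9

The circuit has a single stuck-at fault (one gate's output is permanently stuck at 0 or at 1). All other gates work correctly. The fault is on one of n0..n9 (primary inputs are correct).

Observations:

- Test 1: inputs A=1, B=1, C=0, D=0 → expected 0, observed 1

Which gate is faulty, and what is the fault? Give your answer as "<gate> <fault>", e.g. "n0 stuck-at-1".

n9 stuck-at-1

Fault-free values for test 1 (A=1, B=1, C=0, D=0): n0=1, n1=0, n2=1, n3=1, n4=0, n5=1, n6=1, n7=1, n8=0, n9=0, giving Y=0. Observed 1.
Test 1: faults giving observed 1 are {n9 stuck-at-1}.
Only n9 stuck-at-1 is consistent with every test.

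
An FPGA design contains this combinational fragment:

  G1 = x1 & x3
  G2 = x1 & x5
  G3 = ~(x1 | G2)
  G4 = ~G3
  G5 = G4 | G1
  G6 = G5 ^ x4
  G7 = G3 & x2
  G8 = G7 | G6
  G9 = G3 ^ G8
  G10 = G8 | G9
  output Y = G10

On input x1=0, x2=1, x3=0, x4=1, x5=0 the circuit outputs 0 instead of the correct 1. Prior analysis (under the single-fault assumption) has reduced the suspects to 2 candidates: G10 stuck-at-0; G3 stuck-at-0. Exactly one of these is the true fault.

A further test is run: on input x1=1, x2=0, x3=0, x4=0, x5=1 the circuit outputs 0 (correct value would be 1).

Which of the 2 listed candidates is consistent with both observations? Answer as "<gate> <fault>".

Evaluate each candidate on input x1=1, x2=0, x3=0, x4=0, x5=1:
  G10 stuck-at-0: G1=0, G2=1, G3=0, G4=1, G5=1, G6=1, G7=0, G8=1, G9=1, G10=0 [stuck-at-0] → 0 — matches
  G3 stuck-at-0: G1=0, G2=1, G3=0 [stuck-at-0], G4=1, G5=1, G6=1, G7=0, G8=1, G9=1, G10=1 → 1 — eliminated
Only G10 stuck-at-0 reproduces the observed 0.

G10 stuck-at-0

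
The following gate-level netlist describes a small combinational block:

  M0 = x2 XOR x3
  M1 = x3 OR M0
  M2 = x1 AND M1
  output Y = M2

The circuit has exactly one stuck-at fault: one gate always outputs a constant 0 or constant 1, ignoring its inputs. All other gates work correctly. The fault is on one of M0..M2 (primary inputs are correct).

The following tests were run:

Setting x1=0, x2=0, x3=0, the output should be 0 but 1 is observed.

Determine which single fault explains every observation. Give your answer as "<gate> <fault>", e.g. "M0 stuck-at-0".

Fault-free values for test 1 (x1=0, x2=0, x3=0): M0=0, M1=0, M2=0, giving Y=0. Observed 1.
Test 1: faults giving observed 1 are {M2 stuck-at-1}.
Only M2 stuck-at-1 is consistent with every test.

M2 stuck-at-1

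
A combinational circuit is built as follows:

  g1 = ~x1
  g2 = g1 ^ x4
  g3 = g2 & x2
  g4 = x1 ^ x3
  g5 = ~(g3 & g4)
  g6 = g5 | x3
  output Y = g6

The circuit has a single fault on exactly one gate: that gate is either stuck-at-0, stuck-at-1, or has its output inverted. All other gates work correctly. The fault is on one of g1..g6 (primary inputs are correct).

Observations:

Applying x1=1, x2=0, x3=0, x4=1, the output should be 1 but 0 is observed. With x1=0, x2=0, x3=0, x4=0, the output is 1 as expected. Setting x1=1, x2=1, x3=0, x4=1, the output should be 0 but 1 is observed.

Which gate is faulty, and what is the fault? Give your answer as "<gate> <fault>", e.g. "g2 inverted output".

g3 inverted output

Fault-free values for test 1 (x1=1, x2=0, x3=0, x4=1): g1=0, g2=1, g3=0, g4=1, g5=1, g6=1, giving Y=1. Observed 0.
Test 1: faults giving observed 0 are {g3 stuck-at-1, g3 inverted output, g5 stuck-at-0, g5 inverted output, g6 stuck-at-0, g6 inverted output}.
Test 2 (x1=0, x2=0, x3=0, x4=0): fault-free g1=1, g2=1, g3=0, g4=0, g5=1, g6=1 → 1; observed 1. Eliminates g5 stuck-at-0, g5 inverted output, g6 stuck-at-0, g6 inverted output.
Test 3 (x1=1, x2=1, x3=0, x4=1): fault-free g1=0, g2=1, g3=1, g4=1, g5=0, g6=0 → 0; observed 1. Eliminates g3 stuck-at-1.
Only g3 inverted output is consistent with every test.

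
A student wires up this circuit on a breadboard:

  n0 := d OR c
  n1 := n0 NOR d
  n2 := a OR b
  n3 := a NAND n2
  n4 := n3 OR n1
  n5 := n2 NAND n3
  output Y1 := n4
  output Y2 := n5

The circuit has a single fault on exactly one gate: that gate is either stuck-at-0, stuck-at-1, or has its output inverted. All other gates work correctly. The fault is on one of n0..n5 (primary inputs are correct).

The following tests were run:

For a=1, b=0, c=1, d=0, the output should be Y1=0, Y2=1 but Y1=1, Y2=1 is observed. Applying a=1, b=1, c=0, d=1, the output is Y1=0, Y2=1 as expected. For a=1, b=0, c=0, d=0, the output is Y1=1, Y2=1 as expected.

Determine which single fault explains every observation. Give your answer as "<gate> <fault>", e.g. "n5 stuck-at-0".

Fault-free values for test 1 (a=1, b=0, c=1, d=0): n0=1, n1=0, n2=1, n3=0, n4=0, n5=1, giving Y1=0, Y2=1. Observed Y1=1, Y2=1.
Test 1: faults giving observed Y1=1, Y2=1 are {n0 stuck-at-0, n0 inverted output, n1 stuck-at-1, n1 inverted output, n2 stuck-at-0, n2 inverted output, n4 stuck-at-1, n4 inverted output}.
Test 2 (a=1, b=1, c=0, d=1): fault-free n0=1, n1=0, n2=1, n3=0, n4=0, n5=1 → Y1=0, Y2=1; observed Y1=0, Y2=1. Eliminates n1 stuck-at-1, n1 inverted output, n2 stuck-at-0, n2 inverted output, n4 stuck-at-1, n4 inverted output.
Test 3 (a=1, b=0, c=0, d=0): fault-free n0=0, n1=1, n2=1, n3=0, n4=1, n5=1 → Y1=1, Y2=1; observed Y1=1, Y2=1. Eliminates n0 inverted output.
Only n0 stuck-at-0 is consistent with every test.

n0 stuck-at-0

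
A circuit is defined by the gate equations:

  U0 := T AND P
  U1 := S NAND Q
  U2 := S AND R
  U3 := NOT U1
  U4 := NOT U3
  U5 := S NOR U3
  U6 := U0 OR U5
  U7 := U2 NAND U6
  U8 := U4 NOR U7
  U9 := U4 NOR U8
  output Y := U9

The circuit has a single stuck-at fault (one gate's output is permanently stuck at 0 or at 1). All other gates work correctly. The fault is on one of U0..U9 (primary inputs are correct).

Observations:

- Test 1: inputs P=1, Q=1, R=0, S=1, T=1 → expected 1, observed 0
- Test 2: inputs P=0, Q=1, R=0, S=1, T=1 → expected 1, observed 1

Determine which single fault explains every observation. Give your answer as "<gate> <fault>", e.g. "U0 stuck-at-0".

U2 stuck-at-1

Fault-free values for test 1 (P=1, Q=1, R=0, S=1, T=1): U0=1, U1=0, U2=0, U3=1, U4=0, U5=0, U6=1, U7=1, U8=0, U9=1, giving Y=1. Observed 0.
Test 1: faults giving observed 0 are {U1 stuck-at-1, U2 stuck-at-1, U3 stuck-at-0, U4 stuck-at-1, U7 stuck-at-0, U8 stuck-at-1, U9 stuck-at-0}.
Test 2 (P=0, Q=1, R=0, S=1, T=1): fault-free U0=0, U1=0, U2=0, U3=1, U4=0, U5=0, U6=0, U7=1, U8=0, U9=1 → 1; observed 1. Eliminates U1 stuck-at-1, U3 stuck-at-0, U4 stuck-at-1, U7 stuck-at-0, U8 stuck-at-1, U9 stuck-at-0.
Only U2 stuck-at-1 is consistent with every test.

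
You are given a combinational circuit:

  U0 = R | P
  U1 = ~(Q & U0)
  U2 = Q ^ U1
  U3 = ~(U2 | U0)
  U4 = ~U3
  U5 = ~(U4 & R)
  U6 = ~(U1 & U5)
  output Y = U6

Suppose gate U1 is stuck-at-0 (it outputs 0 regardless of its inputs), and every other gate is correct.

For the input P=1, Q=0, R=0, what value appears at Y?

Propagate with U1 forced: U0=1, U1=0 [stuck-at-0], U2=0, U3=0, U4=1, U5=1, U6=1.
So Y = 1. (Without the fault it would be 0.)

1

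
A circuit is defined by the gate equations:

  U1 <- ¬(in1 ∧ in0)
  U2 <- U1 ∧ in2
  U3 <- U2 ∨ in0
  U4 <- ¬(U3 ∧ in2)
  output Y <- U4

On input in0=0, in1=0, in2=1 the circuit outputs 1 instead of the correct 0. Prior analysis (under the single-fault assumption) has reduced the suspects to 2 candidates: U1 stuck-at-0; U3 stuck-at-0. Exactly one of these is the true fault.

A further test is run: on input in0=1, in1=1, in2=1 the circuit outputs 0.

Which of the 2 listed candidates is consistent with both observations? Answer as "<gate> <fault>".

Evaluate each candidate on input in0=1, in1=1, in2=1:
  U1 stuck-at-0: U1=0 [stuck-at-0], U2=0, U3=1, U4=0 → 0 — matches
  U3 stuck-at-0: U1=0, U2=0, U3=0 [stuck-at-0], U4=1 → 1 — eliminated
Only U1 stuck-at-0 reproduces the observed 0.

U1 stuck-at-0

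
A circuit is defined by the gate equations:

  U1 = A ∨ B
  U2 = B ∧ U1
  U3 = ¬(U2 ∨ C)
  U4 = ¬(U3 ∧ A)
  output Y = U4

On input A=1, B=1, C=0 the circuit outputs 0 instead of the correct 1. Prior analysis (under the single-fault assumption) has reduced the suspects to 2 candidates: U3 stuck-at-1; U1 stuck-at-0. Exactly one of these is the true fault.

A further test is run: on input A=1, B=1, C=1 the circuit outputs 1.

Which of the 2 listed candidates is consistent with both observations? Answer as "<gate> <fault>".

Evaluate each candidate on input A=1, B=1, C=1:
  U3 stuck-at-1: U1=1, U2=1, U3=1 [stuck-at-1], U4=0 → 0 — eliminated
  U1 stuck-at-0: U1=0 [stuck-at-0], U2=0, U3=0, U4=1 → 1 — matches
Only U1 stuck-at-0 reproduces the observed 1.

U1 stuck-at-0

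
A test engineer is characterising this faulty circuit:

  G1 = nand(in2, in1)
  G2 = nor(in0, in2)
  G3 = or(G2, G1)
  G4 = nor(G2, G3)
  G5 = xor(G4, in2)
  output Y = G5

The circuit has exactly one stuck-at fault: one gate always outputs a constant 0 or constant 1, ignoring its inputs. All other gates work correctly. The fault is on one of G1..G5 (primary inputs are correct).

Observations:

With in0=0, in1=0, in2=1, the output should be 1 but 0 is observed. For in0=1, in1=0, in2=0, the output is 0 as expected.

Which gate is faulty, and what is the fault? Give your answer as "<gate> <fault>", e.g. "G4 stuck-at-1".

G5 stuck-at-0

Fault-free values for test 1 (in0=0, in1=0, in2=1): G1=1, G2=0, G3=1, G4=0, G5=1, giving Y=1. Observed 0.
Test 1: faults giving observed 0 are {G1 stuck-at-0, G3 stuck-at-0, G4 stuck-at-1, G5 stuck-at-0}.
Test 2 (in0=1, in1=0, in2=0): fault-free G1=1, G2=0, G3=1, G4=0, G5=0 → 0; observed 0. Eliminates G1 stuck-at-0, G3 stuck-at-0, G4 stuck-at-1.
Only G5 stuck-at-0 is consistent with every test.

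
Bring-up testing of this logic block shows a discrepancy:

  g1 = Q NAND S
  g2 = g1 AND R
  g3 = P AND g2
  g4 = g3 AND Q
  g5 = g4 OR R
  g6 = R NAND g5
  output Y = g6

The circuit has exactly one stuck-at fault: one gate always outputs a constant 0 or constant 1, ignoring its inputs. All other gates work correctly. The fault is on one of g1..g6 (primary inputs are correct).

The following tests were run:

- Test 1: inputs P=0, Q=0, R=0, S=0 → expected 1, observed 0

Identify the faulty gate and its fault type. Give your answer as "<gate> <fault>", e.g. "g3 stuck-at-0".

g6 stuck-at-0

Fault-free values for test 1 (P=0, Q=0, R=0, S=0): g1=1, g2=0, g3=0, g4=0, g5=0, g6=1, giving Y=1. Observed 0.
Test 1: faults giving observed 0 are {g6 stuck-at-0}.
Only g6 stuck-at-0 is consistent with every test.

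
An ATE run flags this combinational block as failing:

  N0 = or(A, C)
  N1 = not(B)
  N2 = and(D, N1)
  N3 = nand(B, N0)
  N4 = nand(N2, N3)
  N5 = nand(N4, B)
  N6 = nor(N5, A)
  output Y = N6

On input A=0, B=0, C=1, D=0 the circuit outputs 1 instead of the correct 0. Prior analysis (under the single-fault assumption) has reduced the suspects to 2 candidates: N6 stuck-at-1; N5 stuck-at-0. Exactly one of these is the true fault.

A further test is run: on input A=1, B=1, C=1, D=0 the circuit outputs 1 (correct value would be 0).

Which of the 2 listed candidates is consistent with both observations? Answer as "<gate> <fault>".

Evaluate each candidate on input A=1, B=1, C=1, D=0:
  N6 stuck-at-1: N0=1, N1=0, N2=0, N3=0, N4=1, N5=0, N6=1 [stuck-at-1] → 1 — matches
  N5 stuck-at-0: N0=1, N1=0, N2=0, N3=0, N4=1, N5=0 [stuck-at-0], N6=0 → 0 — eliminated
Only N6 stuck-at-1 reproduces the observed 1.

N6 stuck-at-1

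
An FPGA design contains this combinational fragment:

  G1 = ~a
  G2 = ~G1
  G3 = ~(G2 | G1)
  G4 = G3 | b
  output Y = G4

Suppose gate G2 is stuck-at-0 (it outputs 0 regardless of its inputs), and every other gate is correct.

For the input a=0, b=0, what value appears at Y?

0

Propagate with G2 forced: G1=1, G2=0 [stuck-at-0], G3=0, G4=0.
So Y = 0. (Same as the fault-free value — the fault is masked on this input.)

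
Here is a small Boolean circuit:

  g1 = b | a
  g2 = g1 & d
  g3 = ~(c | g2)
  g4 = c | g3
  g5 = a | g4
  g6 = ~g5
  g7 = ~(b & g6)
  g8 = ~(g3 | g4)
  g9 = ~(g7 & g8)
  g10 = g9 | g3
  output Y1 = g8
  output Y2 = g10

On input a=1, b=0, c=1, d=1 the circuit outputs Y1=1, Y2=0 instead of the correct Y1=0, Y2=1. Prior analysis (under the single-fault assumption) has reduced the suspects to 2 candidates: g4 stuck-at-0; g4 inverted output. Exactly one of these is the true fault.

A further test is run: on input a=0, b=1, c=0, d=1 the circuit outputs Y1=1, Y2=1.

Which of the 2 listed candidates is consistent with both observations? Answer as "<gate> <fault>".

Evaluate each candidate on input a=0, b=1, c=0, d=1:
  g4 stuck-at-0: g1=1, g2=1, g3=0, g4=0 [stuck-at-0], g5=0, g6=1, g7=0, g8=1, g9=1, g10=1 → Y1=1, Y2=1 — matches
  g4 inverted output: g1=1, g2=1, g3=0, g4=1 [inverted output], g5=1, g6=0, g7=1, g8=0, g9=1, g10=1 → Y1=0, Y2=1 — eliminated
Only g4 stuck-at-0 reproduces the observed Y1=1, Y2=1.

g4 stuck-at-0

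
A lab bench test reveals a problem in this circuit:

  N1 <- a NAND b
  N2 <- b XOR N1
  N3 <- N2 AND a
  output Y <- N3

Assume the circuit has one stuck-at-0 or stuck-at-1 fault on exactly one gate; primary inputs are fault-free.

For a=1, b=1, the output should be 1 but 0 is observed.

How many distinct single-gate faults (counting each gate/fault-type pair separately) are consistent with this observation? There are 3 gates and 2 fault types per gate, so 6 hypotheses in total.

Fault-free: N1=0, N2=1, N3=1 → 1. Observed 0.
  N1 stuck-at-0: output 1 ✗
  N1 stuck-at-1: output 0 ✓
  N2 stuck-at-0: output 0 ✓
  N2 stuck-at-1: output 1 ✗
  N3 stuck-at-0: output 0 ✓
  N3 stuck-at-1: output 1 ✗
Consistent faults: {N1 stuck-at-1, N2 stuck-at-0, N3 stuck-at-0} — 3 in all.

3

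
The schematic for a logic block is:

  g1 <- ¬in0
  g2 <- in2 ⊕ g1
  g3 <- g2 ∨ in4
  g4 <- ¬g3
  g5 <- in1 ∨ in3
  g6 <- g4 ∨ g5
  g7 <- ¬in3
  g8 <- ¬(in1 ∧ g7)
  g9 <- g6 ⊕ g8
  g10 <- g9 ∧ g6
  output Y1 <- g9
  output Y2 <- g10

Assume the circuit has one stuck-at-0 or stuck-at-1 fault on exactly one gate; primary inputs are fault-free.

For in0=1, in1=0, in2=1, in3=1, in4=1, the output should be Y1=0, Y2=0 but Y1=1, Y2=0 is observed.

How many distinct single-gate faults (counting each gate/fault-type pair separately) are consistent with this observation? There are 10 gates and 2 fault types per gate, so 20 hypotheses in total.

Fault-free: g1=0, g2=1, g3=1, g4=0, g5=1, g6=1, g7=0, g8=1, g9=0, g10=0 → Y1=0, Y2=0. Observed Y1=1, Y2=0.
  g1: none of the 2 fault types match ✗
  g2: none of the 2 fault types match ✗
  g3: none of the 2 fault types match ✗
  g4: none of the 2 fault types match ✗
  g5: stuck-at-0 ✓; others ✗
  g6: stuck-at-0 ✓; others ✗
  g7: none of the 2 fault types match ✗
  g8: none of the 2 fault types match ✗
  g9: none of the 2 fault types match ✗
  g10: none of the 2 fault types match ✗
Consistent faults: {g5 stuck-at-0, g6 stuck-at-0} — 2 in all.

2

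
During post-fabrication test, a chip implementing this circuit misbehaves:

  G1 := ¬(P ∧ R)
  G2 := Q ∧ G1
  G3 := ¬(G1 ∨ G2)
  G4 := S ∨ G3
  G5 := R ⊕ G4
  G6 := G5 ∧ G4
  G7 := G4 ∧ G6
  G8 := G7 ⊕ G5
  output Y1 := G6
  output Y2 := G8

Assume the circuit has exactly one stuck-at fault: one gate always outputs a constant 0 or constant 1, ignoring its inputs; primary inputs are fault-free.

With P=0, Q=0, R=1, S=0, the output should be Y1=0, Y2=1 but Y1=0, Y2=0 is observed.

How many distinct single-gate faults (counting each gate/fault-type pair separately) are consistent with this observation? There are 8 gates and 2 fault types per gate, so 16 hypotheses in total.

6

Fault-free: G1=1, G2=0, G3=0, G4=0, G5=1, G6=0, G7=0, G8=1 → Y1=0, Y2=1. Observed Y1=0, Y2=0.
  G1: stuck-at-0 ✓; others ✗
  G2: none of the 2 fault types match ✗
  G3: stuck-at-1 ✓; others ✗
  G4: stuck-at-1 ✓; others ✗
  G5: stuck-at-0 ✓; others ✗
  G6: none of the 2 fault types match ✗
  G7: stuck-at-1 ✓; others ✗
  G8: stuck-at-0 ✓; others ✗
Consistent faults: {G1 stuck-at-0, G3 stuck-at-1, G4 stuck-at-1, G5 stuck-at-0, G7 stuck-at-1, G8 stuck-at-0} — 6 in all.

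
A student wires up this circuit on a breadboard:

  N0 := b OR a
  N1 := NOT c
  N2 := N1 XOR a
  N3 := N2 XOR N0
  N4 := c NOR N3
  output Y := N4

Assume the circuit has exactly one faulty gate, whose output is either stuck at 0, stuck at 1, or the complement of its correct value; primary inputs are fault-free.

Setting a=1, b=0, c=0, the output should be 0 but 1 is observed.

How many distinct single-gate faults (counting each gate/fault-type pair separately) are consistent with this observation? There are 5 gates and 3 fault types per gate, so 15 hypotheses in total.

10

Fault-free: N0=1, N1=1, N2=0, N3=1, N4=0 → 0. Observed 1.
  N0: stuck-at-0, inverted output ✓; others ✗
  N1: stuck-at-0, inverted output ✓; others ✗
  N2: stuck-at-1, inverted output ✓; others ✗
  N3: stuck-at-0, inverted output ✓; others ✗
  N4: stuck-at-1, inverted output ✓; others ✗
Consistent faults: {N0 stuck-at-0, N0 inverted output, N1 stuck-at-0, N1 inverted output, N2 stuck-at-1, N2 inverted output, N3 stuck-at-0, N3 inverted output, N4 stuck-at-1, N4 inverted output} — 10 in all.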